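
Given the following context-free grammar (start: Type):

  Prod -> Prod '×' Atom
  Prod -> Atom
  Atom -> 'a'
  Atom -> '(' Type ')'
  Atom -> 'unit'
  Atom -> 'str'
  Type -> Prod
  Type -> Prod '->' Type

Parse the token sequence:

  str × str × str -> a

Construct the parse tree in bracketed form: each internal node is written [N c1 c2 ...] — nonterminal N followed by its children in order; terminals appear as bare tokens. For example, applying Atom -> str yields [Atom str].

[Type [Prod [Prod [Prod [Atom str]] × [Atom str]] × [Atom str]] -> [Type [Prod [Atom a]]]]

Type
Prod -> Type
Prod × Atom -> Type
Prod × Atom × Atom -> Type
Atom × Atom × Atom -> Type
str × Atom × Atom -> Type
str × str × Atom -> Type
str × str × str -> Type
str × str × str -> Prod
str × str × str -> Atom
str × str × str -> a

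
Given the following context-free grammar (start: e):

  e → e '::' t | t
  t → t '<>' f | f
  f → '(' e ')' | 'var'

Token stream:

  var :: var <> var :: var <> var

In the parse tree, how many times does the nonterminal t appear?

[e [e [e [t [f var]]] :: [t [t [f var]] <> [f var]]] :: [t [t [f var]] <> [f var]]]

5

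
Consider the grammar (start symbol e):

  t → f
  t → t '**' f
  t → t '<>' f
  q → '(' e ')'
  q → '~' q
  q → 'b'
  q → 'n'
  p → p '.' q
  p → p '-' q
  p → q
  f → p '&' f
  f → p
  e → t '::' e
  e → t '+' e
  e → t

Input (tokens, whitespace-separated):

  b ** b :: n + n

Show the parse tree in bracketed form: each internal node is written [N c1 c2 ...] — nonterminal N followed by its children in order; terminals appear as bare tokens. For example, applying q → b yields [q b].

[e [t [t [f [p [q b]]]] ** [f [p [q b]]]] :: [e [t [f [p [q n]]]] + [e [t [f [p [q n]]]]]]]

e
t :: e
t ** f :: e
f ** f :: e
p ** f :: e
q ** f :: e
b ** f :: e
b ** p :: e
b ** q :: e
b ** b :: e
b ** b :: t + e
b ** b :: f + e
b ** b :: p + e
b ** b :: q + e
b ** b :: n + e
b ** b :: n + t
b ** b :: n + f
b ** b :: n + p
b ** b :: n + q
b ** b :: n + n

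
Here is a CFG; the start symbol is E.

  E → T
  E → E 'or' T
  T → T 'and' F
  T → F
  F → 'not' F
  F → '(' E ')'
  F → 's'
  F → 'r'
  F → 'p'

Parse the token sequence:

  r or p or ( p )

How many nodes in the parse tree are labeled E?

[E [E [E [T [F r]]] or [T [F p]]] or [T [F ( [E [T [F p]]] )]]]

4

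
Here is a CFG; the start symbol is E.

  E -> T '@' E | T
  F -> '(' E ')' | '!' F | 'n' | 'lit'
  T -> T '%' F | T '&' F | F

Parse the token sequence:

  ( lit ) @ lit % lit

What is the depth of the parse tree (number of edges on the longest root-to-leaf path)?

6

[E [T [F ( [E [T [F lit]]] )]] @ [E [T [T [F lit]] % [F lit]]]]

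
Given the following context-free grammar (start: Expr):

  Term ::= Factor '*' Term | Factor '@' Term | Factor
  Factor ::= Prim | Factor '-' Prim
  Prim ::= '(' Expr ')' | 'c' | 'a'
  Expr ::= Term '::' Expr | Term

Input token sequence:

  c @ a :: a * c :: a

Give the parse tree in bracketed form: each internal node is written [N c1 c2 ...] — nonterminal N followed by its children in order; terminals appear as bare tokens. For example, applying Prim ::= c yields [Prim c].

Expr
Term :: Expr
Factor @ Term :: Expr
Prim @ Term :: Expr
c @ Term :: Expr
c @ Factor :: Expr
c @ Prim :: Expr
c @ a :: Expr
c @ a :: Term :: Expr
c @ a :: Factor * Term :: Expr
c @ a :: Prim * Term :: Expr
c @ a :: a * Term :: Expr
c @ a :: a * Factor :: Expr
c @ a :: a * Prim :: Expr
c @ a :: a * c :: Expr
c @ a :: a * c :: Term
c @ a :: a * c :: Factor
c @ a :: a * c :: Prim
c @ a :: a * c :: a

[Expr [Term [Factor [Prim c]] @ [Term [Factor [Prim a]]]] :: [Expr [Term [Factor [Prim a]] * [Term [Factor [Prim c]]]] :: [Expr [Term [Factor [Prim a]]]]]]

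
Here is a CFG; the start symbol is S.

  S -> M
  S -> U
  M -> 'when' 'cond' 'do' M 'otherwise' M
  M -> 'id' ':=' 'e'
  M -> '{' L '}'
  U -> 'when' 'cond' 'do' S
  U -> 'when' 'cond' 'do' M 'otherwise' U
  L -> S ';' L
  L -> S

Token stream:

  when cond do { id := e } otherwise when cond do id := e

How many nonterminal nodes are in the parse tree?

[S [U when cond do [M { [L [S [M id := e]]] }] otherwise [U when cond do [S [M id := e]]]]]

9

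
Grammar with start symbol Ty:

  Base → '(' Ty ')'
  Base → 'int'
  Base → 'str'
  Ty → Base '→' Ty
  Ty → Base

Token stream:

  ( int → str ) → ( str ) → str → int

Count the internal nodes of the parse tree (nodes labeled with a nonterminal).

[Ty [Base ( [Ty [Base int] → [Ty [Base str]]] )] → [Ty [Base ( [Ty [Base str]] )] → [Ty [Base str] → [Ty [Base int]]]]]

14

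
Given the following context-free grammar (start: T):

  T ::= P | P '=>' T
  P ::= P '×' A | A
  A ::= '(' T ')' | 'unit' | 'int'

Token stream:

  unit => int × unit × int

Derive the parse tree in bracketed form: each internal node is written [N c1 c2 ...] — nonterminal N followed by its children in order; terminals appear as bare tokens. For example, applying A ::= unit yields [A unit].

T
P => T
A => T
unit => T
unit => P
unit => P × A
unit => P × A × A
unit => A × A × A
unit => int × A × A
unit => int × unit × A
unit => int × unit × int

[T [P [A unit]] => [T [P [P [P [A int]] × [A unit]] × [A int]]]]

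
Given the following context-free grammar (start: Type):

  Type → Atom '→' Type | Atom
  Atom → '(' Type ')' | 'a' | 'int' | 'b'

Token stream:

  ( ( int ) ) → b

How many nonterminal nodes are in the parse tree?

8

[Type [Atom ( [Type [Atom ( [Type [Atom int]] )]] )] → [Type [Atom b]]]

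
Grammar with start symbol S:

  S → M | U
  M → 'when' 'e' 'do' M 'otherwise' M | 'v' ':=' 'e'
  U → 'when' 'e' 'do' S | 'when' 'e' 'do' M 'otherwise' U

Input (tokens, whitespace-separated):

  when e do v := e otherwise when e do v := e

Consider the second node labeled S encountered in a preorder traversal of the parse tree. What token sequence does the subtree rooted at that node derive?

[S [U when e do [M v := e] otherwise [U when e do [S [M v := e]]]]]

v := e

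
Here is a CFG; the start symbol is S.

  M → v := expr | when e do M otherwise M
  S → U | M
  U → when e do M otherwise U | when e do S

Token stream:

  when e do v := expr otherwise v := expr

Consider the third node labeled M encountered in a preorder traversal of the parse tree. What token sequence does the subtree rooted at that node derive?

[S [M when e do [M v := expr] otherwise [M v := expr]]]

v := expr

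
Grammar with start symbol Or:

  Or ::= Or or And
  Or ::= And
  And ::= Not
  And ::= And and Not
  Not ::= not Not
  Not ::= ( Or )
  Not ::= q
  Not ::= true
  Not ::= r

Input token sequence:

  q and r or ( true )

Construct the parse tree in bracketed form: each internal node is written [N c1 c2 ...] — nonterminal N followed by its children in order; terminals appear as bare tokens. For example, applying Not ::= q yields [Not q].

Or
Or or And
And or And
And and Not or And
Not and Not or And
q and Not or And
q and r or And
q and r or Not
q and r or ( Or )
q and r or ( And )
q and r or ( Not )
q and r or ( true )

[Or [Or [And [And [Not q]] and [Not r]]] or [And [Not ( [Or [And [Not true]]] )]]]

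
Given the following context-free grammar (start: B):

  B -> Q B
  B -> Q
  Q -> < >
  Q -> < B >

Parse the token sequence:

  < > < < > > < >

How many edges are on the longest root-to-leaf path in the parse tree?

5

[B [Q < >] [B [Q < [B [Q < >]] >] [B [Q < >]]]]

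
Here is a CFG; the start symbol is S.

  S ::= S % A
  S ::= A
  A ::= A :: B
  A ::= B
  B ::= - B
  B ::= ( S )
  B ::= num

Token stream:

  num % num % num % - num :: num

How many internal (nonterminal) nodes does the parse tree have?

15

[S [S [S [S [A [B num]]] % [A [B num]]] % [A [B num]]] % [A [A [B - [B num]]] :: [B num]]]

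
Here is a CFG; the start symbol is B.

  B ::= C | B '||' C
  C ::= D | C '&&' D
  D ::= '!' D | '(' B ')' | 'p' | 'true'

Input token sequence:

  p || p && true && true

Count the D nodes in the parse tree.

4

[B [B [C [D p]]] || [C [C [C [D p]] && [D true]] && [D true]]]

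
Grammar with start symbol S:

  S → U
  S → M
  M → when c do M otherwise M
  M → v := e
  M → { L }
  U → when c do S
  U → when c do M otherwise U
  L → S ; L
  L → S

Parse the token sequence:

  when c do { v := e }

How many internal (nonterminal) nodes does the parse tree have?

[S [U when c do [S [M { [L [S [M v := e]]] }]]]]

7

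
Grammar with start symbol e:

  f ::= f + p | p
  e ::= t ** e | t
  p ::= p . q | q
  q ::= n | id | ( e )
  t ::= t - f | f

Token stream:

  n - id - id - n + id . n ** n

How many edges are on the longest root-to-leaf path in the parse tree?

8

[e [t [t [t [t [f [p [q n]]]] - [f [p [q id]]]] - [f [p [q id]]]] - [f [f [p [q n]]] + [p [p [q id]] . [q n]]]] ** [e [t [f [p [q n]]]]]]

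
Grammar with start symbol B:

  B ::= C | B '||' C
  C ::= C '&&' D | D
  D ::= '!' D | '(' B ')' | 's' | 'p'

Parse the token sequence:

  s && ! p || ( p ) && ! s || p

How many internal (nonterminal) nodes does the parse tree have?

[B [B [B [C [C [D s]] && [D ! [D p]]]] || [C [C [D ( [B [C [D p]]] )]] && [D ! [D s]]]] || [C [D p]]]

18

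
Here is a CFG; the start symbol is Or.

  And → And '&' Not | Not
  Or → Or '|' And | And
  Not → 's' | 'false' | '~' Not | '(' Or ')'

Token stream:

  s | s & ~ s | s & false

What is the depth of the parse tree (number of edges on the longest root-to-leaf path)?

[Or [Or [Or [And [Not s]]] | [And [And [Not s]] & [Not ~ [Not s]]]] | [And [And [Not s]] & [Not false]]]

5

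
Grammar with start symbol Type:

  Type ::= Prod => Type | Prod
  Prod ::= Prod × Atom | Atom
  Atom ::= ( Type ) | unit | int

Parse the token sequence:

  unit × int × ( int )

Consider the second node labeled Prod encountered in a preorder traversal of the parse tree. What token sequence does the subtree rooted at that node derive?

[Type [Prod [Prod [Prod [Atom unit]] × [Atom int]] × [Atom ( [Type [Prod [Atom int]]] )]]]

unit × int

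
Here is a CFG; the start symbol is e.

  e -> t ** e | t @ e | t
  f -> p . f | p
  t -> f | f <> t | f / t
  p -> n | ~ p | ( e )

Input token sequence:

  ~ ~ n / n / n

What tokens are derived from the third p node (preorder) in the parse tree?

[e [t [f [p ~ [p ~ [p n]]]] / [t [f [p n]] / [t [f [p n]]]]]]

n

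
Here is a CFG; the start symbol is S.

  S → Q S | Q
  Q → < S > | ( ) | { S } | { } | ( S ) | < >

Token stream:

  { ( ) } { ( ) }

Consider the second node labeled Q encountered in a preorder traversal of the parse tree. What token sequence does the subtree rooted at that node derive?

[S [Q { [S [Q ( )]] }] [S [Q { [S [Q ( )]] }]]]

( )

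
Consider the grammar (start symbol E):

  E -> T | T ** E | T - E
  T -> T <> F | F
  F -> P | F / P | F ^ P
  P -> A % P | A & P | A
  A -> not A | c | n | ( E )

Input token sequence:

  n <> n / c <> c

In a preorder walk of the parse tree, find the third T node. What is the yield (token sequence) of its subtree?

n

[E [T [T [T [F [P [A n]]]] <> [F [F [P [A n]]] / [P [A c]]]] <> [F [P [A c]]]]]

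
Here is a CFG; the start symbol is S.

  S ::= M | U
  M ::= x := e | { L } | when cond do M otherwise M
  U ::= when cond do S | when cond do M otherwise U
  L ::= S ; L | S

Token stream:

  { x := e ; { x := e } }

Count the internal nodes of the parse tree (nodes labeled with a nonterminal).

11

[S [M { [L [S [M x := e]] ; [L [S [M { [L [S [M x := e]]] }]]]] }]]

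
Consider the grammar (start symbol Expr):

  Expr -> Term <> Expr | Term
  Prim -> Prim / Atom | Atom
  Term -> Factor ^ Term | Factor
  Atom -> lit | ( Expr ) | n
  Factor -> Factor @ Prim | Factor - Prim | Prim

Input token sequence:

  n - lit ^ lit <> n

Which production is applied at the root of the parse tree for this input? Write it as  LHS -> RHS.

[Expr [Term [Factor [Factor [Prim [Atom n]]] - [Prim [Atom lit]]] ^ [Term [Factor [Prim [Atom lit]]]]] <> [Expr [Term [Factor [Prim [Atom n]]]]]]

Expr -> Term <> Expr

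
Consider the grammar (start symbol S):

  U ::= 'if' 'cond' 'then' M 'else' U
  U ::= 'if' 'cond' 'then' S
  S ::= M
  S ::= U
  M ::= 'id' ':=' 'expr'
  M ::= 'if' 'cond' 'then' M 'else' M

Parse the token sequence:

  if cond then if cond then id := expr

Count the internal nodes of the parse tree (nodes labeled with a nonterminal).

6

[S [U if cond then [S [U if cond then [S [M id := expr]]]]]]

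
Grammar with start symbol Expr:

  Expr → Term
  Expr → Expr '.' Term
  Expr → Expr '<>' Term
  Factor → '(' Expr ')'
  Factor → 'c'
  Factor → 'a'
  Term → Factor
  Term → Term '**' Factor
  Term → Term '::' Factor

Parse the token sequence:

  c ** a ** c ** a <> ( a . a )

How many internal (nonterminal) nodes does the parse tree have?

18

[Expr [Expr [Term [Term [Term [Term [Factor c]] ** [Factor a]] ** [Factor c]] ** [Factor a]]] <> [Term [Factor ( [Expr [Expr [Term [Factor a]]] . [Term [Factor a]]] )]]]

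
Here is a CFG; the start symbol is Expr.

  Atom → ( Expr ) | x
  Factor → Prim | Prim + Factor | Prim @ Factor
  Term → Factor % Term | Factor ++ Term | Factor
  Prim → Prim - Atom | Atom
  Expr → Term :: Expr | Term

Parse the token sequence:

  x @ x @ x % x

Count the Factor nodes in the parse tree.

4

[Expr [Term [Factor [Prim [Atom x]] @ [Factor [Prim [Atom x]] @ [Factor [Prim [Atom x]]]]] % [Term [Factor [Prim [Atom x]]]]]]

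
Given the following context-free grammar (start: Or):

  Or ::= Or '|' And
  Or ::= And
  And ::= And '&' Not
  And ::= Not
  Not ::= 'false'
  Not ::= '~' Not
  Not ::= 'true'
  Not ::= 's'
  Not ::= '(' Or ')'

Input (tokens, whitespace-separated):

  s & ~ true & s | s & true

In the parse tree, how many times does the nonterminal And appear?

[Or [Or [And [And [And [Not s]] & [Not ~ [Not true]]] & [Not s]]] | [And [And [Not s]] & [Not true]]]

5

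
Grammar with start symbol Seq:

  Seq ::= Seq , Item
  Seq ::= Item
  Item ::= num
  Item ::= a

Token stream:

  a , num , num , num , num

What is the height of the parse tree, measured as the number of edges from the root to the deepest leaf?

[Seq [Seq [Seq [Seq [Seq [Item a]] , [Item num]] , [Item num]] , [Item num]] , [Item num]]

6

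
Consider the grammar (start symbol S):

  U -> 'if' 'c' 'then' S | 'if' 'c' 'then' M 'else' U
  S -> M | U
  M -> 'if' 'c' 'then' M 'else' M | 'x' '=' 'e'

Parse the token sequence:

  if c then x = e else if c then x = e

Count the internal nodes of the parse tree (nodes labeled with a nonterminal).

[S [U if c then [M x = e] else [U if c then [S [M x = e]]]]]

6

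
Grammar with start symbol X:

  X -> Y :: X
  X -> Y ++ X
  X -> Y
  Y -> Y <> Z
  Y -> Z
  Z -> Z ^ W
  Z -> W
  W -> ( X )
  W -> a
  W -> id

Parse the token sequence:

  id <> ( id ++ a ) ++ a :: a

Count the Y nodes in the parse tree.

6

[X [Y [Y [Z [W id]]] <> [Z [W ( [X [Y [Z [W id]]] ++ [X [Y [Z [W a]]]]] )]]] ++ [X [Y [Z [W a]]] :: [X [Y [Z [W a]]]]]]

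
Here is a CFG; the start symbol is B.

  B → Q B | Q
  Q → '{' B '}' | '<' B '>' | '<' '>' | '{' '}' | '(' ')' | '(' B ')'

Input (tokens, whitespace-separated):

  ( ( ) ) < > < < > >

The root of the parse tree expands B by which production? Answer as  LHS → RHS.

B → Q B

[B [Q ( [B [Q ( )]] )] [B [Q < >] [B [Q < [B [Q < >]] >]]]]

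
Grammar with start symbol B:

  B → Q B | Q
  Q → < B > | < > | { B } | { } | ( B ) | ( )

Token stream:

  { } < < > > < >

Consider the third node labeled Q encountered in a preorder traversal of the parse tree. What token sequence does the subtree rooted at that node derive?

< >

[B [Q { }] [B [Q < [B [Q < >]] >] [B [Q < >]]]]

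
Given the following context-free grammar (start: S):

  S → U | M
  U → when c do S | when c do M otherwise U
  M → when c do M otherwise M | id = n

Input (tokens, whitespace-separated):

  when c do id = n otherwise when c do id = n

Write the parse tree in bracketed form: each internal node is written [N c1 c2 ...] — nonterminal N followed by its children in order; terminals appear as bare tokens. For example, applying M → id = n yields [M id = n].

[S [U when c do [M id = n] otherwise [U when c do [S [M id = n]]]]]

S
U
when c do M otherwise U
when c do id = n otherwise U
when c do id = n otherwise when c do S
when c do id = n otherwise when c do M
when c do id = n otherwise when c do id = n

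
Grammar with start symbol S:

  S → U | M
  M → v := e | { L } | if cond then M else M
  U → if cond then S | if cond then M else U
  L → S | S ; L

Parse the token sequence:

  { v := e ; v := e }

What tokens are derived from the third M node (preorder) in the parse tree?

v := e

[S [M { [L [S [M v := e]] ; [L [S [M v := e]]]] }]]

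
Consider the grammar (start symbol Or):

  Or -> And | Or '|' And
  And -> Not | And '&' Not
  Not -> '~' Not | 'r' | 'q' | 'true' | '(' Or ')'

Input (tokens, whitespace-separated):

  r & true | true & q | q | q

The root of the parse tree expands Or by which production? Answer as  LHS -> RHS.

[Or [Or [Or [Or [And [And [Not r]] & [Not true]]] | [And [And [Not true]] & [Not q]]] | [And [Not q]]] | [And [Not q]]]

Or -> Or '|' And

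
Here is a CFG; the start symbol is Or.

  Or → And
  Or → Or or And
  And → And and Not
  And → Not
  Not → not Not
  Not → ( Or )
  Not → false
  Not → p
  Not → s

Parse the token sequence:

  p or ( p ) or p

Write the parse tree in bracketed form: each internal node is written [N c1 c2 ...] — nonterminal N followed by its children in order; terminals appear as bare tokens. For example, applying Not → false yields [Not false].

[Or [Or [Or [And [Not p]]] or [And [Not ( [Or [And [Not p]]] )]]] or [And [Not p]]]

Or
Or or And
Or or And or And
And or And or And
Not or And or And
p or And or And
p or Not or And
p or ( Or ) or And
p or ( And ) or And
p or ( Not ) or And
p or ( p ) or And
p or ( p ) or Not
p or ( p ) or p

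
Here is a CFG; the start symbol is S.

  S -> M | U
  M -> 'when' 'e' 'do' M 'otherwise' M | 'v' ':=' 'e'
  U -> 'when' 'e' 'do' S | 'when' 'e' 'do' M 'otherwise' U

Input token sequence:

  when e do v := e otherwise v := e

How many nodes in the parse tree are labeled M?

3

[S [M when e do [M v := e] otherwise [M v := e]]]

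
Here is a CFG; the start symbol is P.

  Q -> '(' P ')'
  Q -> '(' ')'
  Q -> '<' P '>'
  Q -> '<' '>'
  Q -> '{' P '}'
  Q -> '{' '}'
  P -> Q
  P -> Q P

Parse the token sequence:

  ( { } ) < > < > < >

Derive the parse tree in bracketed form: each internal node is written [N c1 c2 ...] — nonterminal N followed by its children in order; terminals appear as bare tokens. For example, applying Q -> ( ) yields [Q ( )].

[P [Q ( [P [Q { }]] )] [P [Q < >] [P [Q < >] [P [Q < >]]]]]

P
Q P
( P ) P
( Q ) P
( { } ) P
( { } ) Q P
( { } ) < > P
( { } ) < > Q P
( { } ) < > < > P
( { } ) < > < > Q
( { } ) < > < > < >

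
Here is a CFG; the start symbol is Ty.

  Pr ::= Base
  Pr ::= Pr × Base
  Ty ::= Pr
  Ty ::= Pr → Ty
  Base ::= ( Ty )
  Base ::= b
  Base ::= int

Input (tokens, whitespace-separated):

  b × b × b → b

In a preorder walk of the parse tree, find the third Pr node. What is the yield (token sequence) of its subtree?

[Ty [Pr [Pr [Pr [Base b]] × [Base b]] × [Base b]] → [Ty [Pr [Base b]]]]

b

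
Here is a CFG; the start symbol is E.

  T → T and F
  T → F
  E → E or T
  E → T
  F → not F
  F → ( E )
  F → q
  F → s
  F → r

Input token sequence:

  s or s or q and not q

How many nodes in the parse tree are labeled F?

5

[E [E [E [T [F s]]] or [T [F s]]] or [T [T [F q]] and [F not [F q]]]]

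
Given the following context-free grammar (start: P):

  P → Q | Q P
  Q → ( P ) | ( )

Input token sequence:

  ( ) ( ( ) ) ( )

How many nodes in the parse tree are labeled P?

[P [Q ( )] [P [Q ( [P [Q ( )]] )] [P [Q ( )]]]]

4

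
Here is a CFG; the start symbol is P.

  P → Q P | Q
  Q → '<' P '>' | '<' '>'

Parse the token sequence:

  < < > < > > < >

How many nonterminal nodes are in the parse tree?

8

[P [Q < [P [Q < >] [P [Q < >]]] >] [P [Q < >]]]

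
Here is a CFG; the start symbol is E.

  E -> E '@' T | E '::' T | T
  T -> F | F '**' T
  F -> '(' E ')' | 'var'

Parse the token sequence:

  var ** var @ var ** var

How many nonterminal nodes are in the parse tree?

[E [E [T [F var] ** [T [F var]]]] @ [T [F var] ** [T [F var]]]]

10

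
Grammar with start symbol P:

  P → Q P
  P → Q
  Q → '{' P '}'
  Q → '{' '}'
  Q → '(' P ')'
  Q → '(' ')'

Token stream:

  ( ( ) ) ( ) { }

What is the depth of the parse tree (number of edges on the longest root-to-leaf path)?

4

[P [Q ( [P [Q ( )]] )] [P [Q ( )] [P [Q { }]]]]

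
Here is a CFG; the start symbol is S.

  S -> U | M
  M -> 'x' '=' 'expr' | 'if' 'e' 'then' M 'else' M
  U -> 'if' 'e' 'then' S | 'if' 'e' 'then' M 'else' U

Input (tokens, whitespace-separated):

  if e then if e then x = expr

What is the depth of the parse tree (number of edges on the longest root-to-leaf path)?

6

[S [U if e then [S [U if e then [S [M x = expr]]]]]]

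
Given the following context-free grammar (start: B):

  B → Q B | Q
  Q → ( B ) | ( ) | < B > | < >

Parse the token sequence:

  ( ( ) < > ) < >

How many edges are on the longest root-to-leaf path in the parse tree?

5

[B [Q ( [B [Q ( )] [B [Q < >]]] )] [B [Q < >]]]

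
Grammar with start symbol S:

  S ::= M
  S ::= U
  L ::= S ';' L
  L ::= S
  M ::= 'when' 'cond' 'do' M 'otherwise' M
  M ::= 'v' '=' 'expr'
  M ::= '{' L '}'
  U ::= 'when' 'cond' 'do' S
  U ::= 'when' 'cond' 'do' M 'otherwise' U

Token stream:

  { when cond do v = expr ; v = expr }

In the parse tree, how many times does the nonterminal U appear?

[S [M { [L [S [U when cond do [S [M v = expr]]]] ; [L [S [M v = expr]]]] }]]

1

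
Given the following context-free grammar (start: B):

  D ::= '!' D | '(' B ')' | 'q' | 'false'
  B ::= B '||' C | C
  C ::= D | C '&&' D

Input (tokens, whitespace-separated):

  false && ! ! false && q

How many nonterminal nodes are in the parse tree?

[B [C [C [C [D false]] && [D ! [D ! [D false]]]] && [D q]]]

9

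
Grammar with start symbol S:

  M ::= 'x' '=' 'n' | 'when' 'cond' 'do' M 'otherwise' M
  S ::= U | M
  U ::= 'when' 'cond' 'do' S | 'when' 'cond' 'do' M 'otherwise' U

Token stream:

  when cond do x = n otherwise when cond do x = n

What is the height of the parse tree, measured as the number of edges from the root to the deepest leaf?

[S [U when cond do [M x = n] otherwise [U when cond do [S [M x = n]]]]]

5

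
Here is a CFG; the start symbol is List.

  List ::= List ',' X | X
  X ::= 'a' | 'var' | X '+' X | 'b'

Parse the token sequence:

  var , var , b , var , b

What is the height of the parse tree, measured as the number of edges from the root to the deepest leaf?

6

[List [List [List [List [List [X var]] , [X var]] , [X b]] , [X var]] , [X b]]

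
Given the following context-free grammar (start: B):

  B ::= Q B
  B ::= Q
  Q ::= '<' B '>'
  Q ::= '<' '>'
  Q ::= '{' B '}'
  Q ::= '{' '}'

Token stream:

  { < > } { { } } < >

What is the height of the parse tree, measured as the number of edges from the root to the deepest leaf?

5

[B [Q { [B [Q < >]] }] [B [Q { [B [Q { }]] }] [B [Q < >]]]]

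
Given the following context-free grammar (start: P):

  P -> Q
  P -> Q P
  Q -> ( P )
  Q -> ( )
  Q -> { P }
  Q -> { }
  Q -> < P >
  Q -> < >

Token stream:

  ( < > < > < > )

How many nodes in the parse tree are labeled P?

4

[P [Q ( [P [Q < >] [P [Q < >] [P [Q < >]]]] )]]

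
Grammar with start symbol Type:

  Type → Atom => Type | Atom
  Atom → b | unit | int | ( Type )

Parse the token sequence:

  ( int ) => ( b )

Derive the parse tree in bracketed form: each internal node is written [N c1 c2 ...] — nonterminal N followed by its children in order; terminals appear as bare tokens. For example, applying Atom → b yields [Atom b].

[Type [Atom ( [Type [Atom int]] )] => [Type [Atom ( [Type [Atom b]] )]]]

Type
Atom => Type
( Type ) => Type
( Atom ) => Type
( int ) => Type
( int ) => Atom
( int ) => ( Type )
( int ) => ( Atom )
( int ) => ( b )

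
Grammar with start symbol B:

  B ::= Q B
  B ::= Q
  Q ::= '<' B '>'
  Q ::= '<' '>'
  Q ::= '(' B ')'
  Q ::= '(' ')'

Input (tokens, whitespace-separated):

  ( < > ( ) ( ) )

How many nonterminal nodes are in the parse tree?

[B [Q ( [B [Q < >] [B [Q ( )] [B [Q ( )]]]] )]]

8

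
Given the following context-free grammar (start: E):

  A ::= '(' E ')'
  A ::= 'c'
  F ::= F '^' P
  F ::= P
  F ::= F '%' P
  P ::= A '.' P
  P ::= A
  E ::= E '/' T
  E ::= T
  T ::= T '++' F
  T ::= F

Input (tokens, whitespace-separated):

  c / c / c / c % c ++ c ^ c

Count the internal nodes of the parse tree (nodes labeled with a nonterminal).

[E [E [E [E [T [F [P [A c]]]]] / [T [F [P [A c]]]]] / [T [F [P [A c]]]]] / [T [T [F [F [P [A c]]] % [P [A c]]]] ++ [F [F [P [A c]]] ^ [P [A c]]]]]

30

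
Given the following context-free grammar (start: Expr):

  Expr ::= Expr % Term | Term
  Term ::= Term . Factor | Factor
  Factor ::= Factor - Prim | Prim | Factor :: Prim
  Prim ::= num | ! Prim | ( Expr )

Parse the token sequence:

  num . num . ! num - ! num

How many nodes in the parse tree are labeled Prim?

[Expr [Term [Term [Term [Factor [Prim num]]] . [Factor [Prim num]]] . [Factor [Factor [Prim ! [Prim num]]] - [Prim ! [Prim num]]]]]

6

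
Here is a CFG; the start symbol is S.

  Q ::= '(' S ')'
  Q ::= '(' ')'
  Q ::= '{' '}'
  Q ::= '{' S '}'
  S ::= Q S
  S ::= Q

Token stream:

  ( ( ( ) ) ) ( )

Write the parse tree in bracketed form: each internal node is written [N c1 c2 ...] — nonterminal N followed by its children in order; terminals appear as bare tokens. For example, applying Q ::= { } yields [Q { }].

[S [Q ( [S [Q ( [S [Q ( )]] )]] )] [S [Q ( )]]]

S
Q S
( S ) S
( Q ) S
( ( S ) ) S
( ( Q ) ) S
( ( ( ) ) ) S
( ( ( ) ) ) Q
( ( ( ) ) ) ( )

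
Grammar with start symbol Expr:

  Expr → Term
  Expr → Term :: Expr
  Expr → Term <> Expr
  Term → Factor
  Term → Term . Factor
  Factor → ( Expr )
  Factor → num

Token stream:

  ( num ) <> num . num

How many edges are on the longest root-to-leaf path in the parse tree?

[Expr [Term [Factor ( [Expr [Term [Factor num]]] )]] <> [Expr [Term [Term [Factor num]] . [Factor num]]]]

6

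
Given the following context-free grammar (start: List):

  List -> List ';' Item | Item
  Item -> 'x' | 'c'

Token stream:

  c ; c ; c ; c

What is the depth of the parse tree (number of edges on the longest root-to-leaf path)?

5

[List [List [List [List [Item c]] ; [Item c]] ; [Item c]] ; [Item c]]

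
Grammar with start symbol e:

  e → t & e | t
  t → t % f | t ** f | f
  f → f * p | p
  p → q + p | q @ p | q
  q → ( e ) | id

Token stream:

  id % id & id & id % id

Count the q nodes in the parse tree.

[e [t [t [f [p [q id]]]] % [f [p [q id]]]] & [e [t [f [p [q id]]]] & [e [t [t [f [p [q id]]]] % [f [p [q id]]]]]]]

5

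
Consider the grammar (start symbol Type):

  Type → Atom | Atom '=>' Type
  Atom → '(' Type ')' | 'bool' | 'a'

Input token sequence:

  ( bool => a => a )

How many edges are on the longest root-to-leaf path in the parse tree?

[Type [Atom ( [Type [Atom bool] => [Type [Atom a] => [Type [Atom a]]]] )]]

6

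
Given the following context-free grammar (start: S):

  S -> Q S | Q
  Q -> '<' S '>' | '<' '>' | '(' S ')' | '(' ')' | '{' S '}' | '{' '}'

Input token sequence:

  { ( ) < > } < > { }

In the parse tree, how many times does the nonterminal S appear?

5

[S [Q { [S [Q ( )] [S [Q < >]]] }] [S [Q < >] [S [Q { }]]]]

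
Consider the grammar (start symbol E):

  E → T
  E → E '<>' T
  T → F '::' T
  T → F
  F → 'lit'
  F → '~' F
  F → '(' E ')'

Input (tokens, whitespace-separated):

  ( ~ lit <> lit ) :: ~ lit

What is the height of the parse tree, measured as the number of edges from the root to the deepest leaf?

[E [T [F ( [E [E [T [F ~ [F lit]]]] <> [T [F lit]]] )] :: [T [F ~ [F lit]]]]]

8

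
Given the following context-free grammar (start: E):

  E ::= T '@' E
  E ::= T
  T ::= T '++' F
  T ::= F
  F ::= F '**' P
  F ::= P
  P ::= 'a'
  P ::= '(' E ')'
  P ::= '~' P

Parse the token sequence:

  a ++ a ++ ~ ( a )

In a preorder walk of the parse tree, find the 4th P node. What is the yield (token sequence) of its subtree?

[E [T [T [T [F [P a]]] ++ [F [P a]]] ++ [F [P ~ [P ( [E [T [F [P a]]]] )]]]]]

( a )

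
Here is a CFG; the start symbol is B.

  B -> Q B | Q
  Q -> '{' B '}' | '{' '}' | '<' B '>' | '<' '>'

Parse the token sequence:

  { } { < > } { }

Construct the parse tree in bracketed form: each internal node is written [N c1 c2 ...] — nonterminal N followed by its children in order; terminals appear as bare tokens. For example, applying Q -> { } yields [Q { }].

[B [Q { }] [B [Q { [B [Q < >]] }] [B [Q { }]]]]

B
Q B
{ } B
{ } Q B
{ } { B } B
{ } { Q } B
{ } { < > } B
{ } { < > } Q
{ } { < > } { }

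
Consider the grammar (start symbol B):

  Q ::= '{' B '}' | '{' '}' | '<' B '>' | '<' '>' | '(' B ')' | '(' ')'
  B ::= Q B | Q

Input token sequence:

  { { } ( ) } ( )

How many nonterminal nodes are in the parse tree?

8

[B [Q { [B [Q { }] [B [Q ( )]]] }] [B [Q ( )]]]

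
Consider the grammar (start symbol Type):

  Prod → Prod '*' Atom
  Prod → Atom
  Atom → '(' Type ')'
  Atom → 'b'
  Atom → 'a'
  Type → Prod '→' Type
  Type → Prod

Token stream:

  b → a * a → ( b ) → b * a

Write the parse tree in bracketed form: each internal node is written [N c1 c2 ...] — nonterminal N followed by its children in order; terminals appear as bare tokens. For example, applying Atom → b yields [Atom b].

Type
Prod → Type
Atom → Type
b → Type
b → Prod → Type
b → Prod * Atom → Type
b → Atom * Atom → Type
b → a * Atom → Type
b → a * a → Type
b → a * a → Prod → Type
b → a * a → Atom → Type
b → a * a → ( Type ) → Type
b → a * a → ( Prod ) → Type
b → a * a → ( Atom ) → Type
b → a * a → ( b ) → Type
b → a * a → ( b ) → Prod
b → a * a → ( b ) → Prod * Atom
b → a * a → ( b ) → Atom * Atom
b → a * a → ( b ) → b * Atom
b → a * a → ( b ) → b * a

[Type [Prod [Atom b]] → [Type [Prod [Prod [Atom a]] * [Atom a]] → [Type [Prod [Atom ( [Type [Prod [Atom b]]] )]] → [Type [Prod [Prod [Atom b]] * [Atom a]]]]]]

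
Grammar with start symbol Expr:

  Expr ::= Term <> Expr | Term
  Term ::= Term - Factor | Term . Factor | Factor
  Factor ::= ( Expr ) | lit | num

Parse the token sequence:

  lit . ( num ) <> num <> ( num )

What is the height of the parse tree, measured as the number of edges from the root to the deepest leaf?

[Expr [Term [Term [Factor lit]] . [Factor ( [Expr [Term [Factor num]]] )]] <> [Expr [Term [Factor num]] <> [Expr [Term [Factor ( [Expr [Term [Factor num]]] )]]]]]

8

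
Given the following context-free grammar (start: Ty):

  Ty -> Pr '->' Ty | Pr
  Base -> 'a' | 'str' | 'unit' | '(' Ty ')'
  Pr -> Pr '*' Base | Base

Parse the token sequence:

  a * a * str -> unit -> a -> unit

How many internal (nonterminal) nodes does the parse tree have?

16

[Ty [Pr [Pr [Pr [Base a]] * [Base a]] * [Base str]] -> [Ty [Pr [Base unit]] -> [Ty [Pr [Base a]] -> [Ty [Pr [Base unit]]]]]]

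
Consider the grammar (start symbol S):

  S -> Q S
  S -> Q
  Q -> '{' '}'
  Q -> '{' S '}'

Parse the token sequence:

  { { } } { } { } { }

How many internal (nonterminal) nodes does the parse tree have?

[S [Q { [S [Q { }]] }] [S [Q { }] [S [Q { }] [S [Q { }]]]]]

10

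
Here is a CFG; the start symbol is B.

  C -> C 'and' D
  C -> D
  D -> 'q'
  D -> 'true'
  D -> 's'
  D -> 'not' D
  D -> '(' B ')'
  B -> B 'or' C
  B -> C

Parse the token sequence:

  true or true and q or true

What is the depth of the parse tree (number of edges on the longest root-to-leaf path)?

5

[B [B [B [C [D true]]] or [C [C [D true]] and [D q]]] or [C [D true]]]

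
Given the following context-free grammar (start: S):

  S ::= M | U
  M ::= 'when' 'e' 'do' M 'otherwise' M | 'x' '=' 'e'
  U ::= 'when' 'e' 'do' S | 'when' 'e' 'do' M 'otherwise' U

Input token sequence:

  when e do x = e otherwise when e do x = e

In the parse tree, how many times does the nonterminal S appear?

[S [U when e do [M x = e] otherwise [U when e do [S [M x = e]]]]]

2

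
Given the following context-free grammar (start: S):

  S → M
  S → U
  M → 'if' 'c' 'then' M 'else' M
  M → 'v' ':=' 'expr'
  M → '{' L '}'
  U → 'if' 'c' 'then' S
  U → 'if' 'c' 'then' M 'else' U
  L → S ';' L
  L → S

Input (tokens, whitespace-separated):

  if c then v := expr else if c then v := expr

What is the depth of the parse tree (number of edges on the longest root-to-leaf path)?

5

[S [U if c then [M v := expr] else [U if c then [S [M v := expr]]]]]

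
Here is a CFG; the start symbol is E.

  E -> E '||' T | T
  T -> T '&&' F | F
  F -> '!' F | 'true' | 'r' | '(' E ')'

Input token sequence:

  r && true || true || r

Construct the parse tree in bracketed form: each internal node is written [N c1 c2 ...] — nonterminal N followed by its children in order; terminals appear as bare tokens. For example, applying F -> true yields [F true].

E
E || T
E || T || T
T || T || T
T && F || T || T
F && F || T || T
r && F || T || T
r && true || T || T
r && true || F || T
r && true || true || T
r && true || true || F
r && true || true || r

[E [E [E [T [T [F r]] && [F true]]] || [T [F true]]] || [T [F r]]]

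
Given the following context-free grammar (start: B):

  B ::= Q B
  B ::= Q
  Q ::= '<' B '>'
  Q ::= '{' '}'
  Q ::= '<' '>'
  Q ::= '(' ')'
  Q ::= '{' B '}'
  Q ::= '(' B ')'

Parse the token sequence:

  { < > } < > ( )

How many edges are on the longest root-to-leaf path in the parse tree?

4

[B [Q { [B [Q < >]] }] [B [Q < >] [B [Q ( )]]]]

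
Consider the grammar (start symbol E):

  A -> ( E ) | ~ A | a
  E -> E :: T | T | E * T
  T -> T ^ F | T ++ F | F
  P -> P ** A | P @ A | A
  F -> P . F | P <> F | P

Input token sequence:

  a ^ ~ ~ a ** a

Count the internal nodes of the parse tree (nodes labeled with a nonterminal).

13

[E [T [T [F [P [A a]]]] ^ [F [P [P [A ~ [A ~ [A a]]]] ** [A a]]]]]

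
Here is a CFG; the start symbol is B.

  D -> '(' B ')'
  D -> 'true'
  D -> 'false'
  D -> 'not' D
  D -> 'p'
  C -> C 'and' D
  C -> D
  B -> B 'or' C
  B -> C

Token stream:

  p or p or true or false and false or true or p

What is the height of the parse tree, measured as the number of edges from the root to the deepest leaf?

8

[B [B [B [B [B [B [C [D p]]] or [C [D p]]] or [C [D true]]] or [C [C [D false]] and [D false]]] or [C [D true]]] or [C [D p]]]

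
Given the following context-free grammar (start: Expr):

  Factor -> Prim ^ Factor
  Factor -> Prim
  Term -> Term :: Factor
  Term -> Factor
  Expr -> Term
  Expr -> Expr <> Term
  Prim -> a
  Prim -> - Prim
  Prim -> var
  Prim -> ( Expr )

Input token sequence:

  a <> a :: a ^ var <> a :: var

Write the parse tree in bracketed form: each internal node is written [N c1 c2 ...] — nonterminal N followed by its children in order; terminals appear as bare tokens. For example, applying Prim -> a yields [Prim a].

[Expr [Expr [Expr [Term [Factor [Prim a]]]] <> [Term [Term [Factor [Prim a]]] :: [Factor [Prim a] ^ [Factor [Prim var]]]]] <> [Term [Term [Factor [Prim a]]] :: [Factor [Prim var]]]]

Expr
Expr <> Term
Expr <> Term <> Term
Term <> Term <> Term
Factor <> Term <> Term
Prim <> Term <> Term
a <> Term <> Term
a <> Term :: Factor <> Term
a <> Factor :: Factor <> Term
a <> Prim :: Factor <> Term
a <> a :: Factor <> Term
a <> a :: Prim ^ Factor <> Term
a <> a :: a ^ Factor <> Term
a <> a :: a ^ Prim <> Term
a <> a :: a ^ var <> Term
a <> a :: a ^ var <> Term :: Factor
a <> a :: a ^ var <> Factor :: Factor
a <> a :: a ^ var <> Prim :: Factor
a <> a :: a ^ var <> a :: Factor
a <> a :: a ^ var <> a :: Prim
a <> a :: a ^ var <> a :: var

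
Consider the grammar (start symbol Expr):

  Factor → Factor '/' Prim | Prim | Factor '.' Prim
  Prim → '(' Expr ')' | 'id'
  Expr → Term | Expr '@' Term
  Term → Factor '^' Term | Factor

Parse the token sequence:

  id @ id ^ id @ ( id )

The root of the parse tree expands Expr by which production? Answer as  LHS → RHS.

Expr → Expr '@' Term

[Expr [Expr [Expr [Term [Factor [Prim id]]]] @ [Term [Factor [Prim id]] ^ [Term [Factor [Prim id]]]]] @ [Term [Factor [Prim ( [Expr [Term [Factor [Prim id]]]] )]]]]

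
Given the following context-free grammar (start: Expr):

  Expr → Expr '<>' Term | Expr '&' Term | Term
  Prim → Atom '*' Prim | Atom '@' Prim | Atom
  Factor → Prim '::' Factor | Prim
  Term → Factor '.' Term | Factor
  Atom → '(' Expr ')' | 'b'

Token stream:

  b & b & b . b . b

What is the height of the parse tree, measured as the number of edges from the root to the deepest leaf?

[Expr [Expr [Expr [Term [Factor [Prim [Atom b]]]]] & [Term [Factor [Prim [Atom b]]]]] & [Term [Factor [Prim [Atom b]]] . [Term [Factor [Prim [Atom b]]] . [Term [Factor [Prim [Atom b]]]]]]]

7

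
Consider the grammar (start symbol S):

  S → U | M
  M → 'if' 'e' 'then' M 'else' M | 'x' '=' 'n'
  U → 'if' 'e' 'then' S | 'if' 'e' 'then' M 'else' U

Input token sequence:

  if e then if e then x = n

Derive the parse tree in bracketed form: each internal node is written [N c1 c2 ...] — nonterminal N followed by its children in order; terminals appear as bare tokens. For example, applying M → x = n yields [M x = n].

[S [U if e then [S [U if e then [S [M x = n]]]]]]

S
U
if e then S
if e then U
if e then if e then S
if e then if e then M
if e then if e then x = n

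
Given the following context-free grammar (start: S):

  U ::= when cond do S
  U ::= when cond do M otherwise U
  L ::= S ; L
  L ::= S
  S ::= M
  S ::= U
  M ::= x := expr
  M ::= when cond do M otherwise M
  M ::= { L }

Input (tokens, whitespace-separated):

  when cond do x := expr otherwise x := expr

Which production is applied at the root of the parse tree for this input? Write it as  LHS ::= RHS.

S ::= M

[S [M when cond do [M x := expr] otherwise [M x := expr]]]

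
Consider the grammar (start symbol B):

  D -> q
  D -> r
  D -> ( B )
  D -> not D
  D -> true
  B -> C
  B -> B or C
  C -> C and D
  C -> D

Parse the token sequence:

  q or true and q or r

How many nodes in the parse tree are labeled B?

[B [B [B [C [D q]]] or [C [C [D true]] and [D q]]] or [C [D r]]]

3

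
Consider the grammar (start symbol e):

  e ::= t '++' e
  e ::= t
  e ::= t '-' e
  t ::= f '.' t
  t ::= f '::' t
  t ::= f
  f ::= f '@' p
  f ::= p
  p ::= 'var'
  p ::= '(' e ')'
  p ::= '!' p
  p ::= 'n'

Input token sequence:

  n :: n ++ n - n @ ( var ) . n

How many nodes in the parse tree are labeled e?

[e [t [f [p n]] :: [t [f [p n]]]] ++ [e [t [f [p n]]] - [e [t [f [f [p n]] @ [p ( [e [t [f [p var]]]] )]] . [t [f [p n]]]]]]]

4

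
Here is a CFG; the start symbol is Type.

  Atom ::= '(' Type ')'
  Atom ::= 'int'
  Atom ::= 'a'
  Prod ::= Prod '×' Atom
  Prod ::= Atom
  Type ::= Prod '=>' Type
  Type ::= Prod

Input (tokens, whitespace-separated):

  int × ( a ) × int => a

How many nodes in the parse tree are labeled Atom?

[Type [Prod [Prod [Prod [Atom int]] × [Atom ( [Type [Prod [Atom a]]] )]] × [Atom int]] => [Type [Prod [Atom a]]]]

5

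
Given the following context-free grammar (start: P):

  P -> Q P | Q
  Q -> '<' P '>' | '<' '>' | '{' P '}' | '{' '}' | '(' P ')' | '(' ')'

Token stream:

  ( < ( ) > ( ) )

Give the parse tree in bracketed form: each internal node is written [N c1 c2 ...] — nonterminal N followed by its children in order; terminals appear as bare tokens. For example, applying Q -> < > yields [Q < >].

[P [Q ( [P [Q < [P [Q ( )]] >] [P [Q ( )]]] )]]

P
Q
( P )
( Q P )
( < P > P )
( < Q > P )
( < ( ) > P )
( < ( ) > Q )
( < ( ) > ( ) )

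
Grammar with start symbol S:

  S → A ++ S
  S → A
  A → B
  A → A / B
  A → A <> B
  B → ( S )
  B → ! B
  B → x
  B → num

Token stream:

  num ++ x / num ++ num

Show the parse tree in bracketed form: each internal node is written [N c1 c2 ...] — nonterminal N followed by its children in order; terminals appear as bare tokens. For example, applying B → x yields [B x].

[S [A [B num]] ++ [S [A [A [B x]] / [B num]] ++ [S [A [B num]]]]]

S
A ++ S
B ++ S
num ++ S
num ++ A ++ S
num ++ A / B ++ S
num ++ B / B ++ S
num ++ x / B ++ S
num ++ x / num ++ S
num ++ x / num ++ A
num ++ x / num ++ B
num ++ x / num ++ num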